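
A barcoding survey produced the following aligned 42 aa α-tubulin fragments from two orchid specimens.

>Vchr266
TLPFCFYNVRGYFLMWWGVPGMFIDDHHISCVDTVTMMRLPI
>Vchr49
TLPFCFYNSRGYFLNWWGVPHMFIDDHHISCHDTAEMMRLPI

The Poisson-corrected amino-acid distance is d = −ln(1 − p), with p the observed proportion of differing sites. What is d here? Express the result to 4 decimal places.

The sequences differ at positions 9 (V/S), 15 (M/N), 21 (G/H), 32 (V/H), 35 (V/A), 36 (T/E).
p = 6/42 = 0.142857.
d = −ln(1 − 0.142857) = −ln(0.857143) = 0.1542.

0.1542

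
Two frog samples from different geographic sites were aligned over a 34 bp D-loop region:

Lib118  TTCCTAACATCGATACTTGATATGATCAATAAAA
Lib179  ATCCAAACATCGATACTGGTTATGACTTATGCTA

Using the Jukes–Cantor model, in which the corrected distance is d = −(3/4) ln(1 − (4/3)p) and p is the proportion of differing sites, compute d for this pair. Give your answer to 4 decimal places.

0.3734

Mismatches occur at site 1 (T→A), site 5 (T→A), site 18 (T→G), site 20 (A→T), site 26 (T→C), site 27 (C→T), site 28 (A→T), site 31 (A→G), site 32 (A→C), site 33 (A→T).
p = 10/34 = 0.294118.
d = −0.75 · ln(1 − (4/3)·0.294118) = −0.75 · ln(0.607843) = −0.75 · (-0.497839) = 0.3734.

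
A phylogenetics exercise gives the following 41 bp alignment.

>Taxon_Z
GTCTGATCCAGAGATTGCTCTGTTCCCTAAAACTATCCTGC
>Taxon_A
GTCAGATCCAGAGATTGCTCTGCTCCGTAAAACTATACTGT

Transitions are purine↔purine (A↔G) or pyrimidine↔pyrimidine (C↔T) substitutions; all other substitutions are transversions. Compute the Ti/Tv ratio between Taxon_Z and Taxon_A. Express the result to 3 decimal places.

0.667

The sequences differ at positions 4 (T/A, transversion), 23 (T/C, transition), 27 (C/G, transversion), 37 (C/A, transversion), 41 (C/T, transition).
Of the 5 differences, 2 transitions and 3 transversions, so Ti/Tv = 2/3 = 0.667.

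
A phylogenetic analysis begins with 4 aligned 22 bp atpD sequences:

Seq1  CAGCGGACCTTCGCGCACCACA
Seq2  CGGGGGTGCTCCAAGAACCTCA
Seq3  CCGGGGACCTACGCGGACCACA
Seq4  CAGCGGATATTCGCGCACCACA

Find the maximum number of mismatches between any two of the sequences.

10

Pairwise Hamming distances:
  Seq1 vs Seq2: 9
  Seq1 vs Seq3: 4
  Seq1 vs Seq4: 2
  Seq2 vs Seq3: 8
  Seq2 vs Seq4: 10
  Seq3 vs Seq4: 6
The largest is 10, between Seq2 and Seq4.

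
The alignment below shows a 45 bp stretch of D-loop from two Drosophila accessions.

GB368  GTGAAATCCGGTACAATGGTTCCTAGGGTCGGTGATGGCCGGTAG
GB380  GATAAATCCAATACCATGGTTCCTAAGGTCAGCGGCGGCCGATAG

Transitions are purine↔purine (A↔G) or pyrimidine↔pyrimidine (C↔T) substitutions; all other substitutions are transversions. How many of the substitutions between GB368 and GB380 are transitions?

Differing sites — 2:T/A (Tv); 3:G/T (Tv); 10:G/A (Ti); 11:G/A (Ti); 15:A/C (Tv); 26:G/A (Ti); 31:G/A (Ti); 33:T/C (Ti); 35:A/G (Ti); 36:T/C (Ti); 42:G/A (Ti).
Of the 11 differences, 8 transitions and 3 transversions, so the answer is 8.

8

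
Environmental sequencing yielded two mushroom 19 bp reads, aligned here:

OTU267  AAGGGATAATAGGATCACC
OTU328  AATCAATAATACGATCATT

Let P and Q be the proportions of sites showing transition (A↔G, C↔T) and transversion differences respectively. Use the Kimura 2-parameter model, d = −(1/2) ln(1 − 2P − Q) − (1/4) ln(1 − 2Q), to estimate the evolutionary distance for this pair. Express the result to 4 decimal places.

The sequences differ at positions 3 (G/T, transversion), 4 (G/C, transversion), 5 (G/A, transition), 12 (G/C, transversion), 18 (C/T, transition), 19 (C/T, transition).
Of the 6 differences, 3 transitions and 3 transversions over 19 sites: P = 3/19 = 0.157895, Q = 3/19 = 0.157895.
d = −0.5·ln(0.526315) − 0.25·ln(0.684210) = −0.5·(-0.641855) − 0.25·(-0.379490) = 0.4158.

0.4158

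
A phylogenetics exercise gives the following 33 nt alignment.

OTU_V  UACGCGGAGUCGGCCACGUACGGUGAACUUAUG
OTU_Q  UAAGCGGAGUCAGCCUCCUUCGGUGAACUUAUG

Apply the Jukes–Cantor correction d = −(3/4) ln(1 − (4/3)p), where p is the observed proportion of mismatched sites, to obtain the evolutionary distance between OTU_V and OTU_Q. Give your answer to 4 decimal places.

The sequences differ at positions 3 (C/A), 12 (G/A), 16 (A/U), 18 (G/C), 20 (A/U).
p = 5/33 = 0.151515.
d = −0.75 · ln(1 − (4/3)·0.151515) = −0.75 · ln(0.797980) = −0.75 · (-0.225672) = 0.1693.

0.1693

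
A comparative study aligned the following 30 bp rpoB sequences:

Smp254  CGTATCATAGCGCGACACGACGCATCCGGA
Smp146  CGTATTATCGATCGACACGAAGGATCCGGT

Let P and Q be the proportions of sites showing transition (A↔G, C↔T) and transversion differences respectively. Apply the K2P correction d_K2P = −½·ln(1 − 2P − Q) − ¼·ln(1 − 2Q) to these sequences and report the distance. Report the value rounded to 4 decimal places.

Differing sites — 6:C/T (Ti); 9:A/C (Tv); 11:C/A (Tv); 12:G/T (Tv); 21:C/A (Tv); 23:C/G (Tv); 30:A/T (Tv).
Of the 7 differences, 1 transition and 6 transversions over 30 sites: P = 1/30 = 0.033333, Q = 6/30 = 0.200000.
d = −0.5·ln(0.733334) − 0.25·ln(0.600000) = −0.5·(-0.310154) − 0.25·(-0.510826) = 0.2828.

0.2828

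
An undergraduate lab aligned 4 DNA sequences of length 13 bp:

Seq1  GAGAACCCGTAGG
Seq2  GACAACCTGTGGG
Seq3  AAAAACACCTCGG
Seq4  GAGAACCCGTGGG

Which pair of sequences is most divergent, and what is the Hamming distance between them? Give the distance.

6

Pairwise Hamming distances:
  Seq1 vs Seq2: 3
  Seq1 vs Seq3: 5
  Seq1 vs Seq4: 1
  Seq2 vs Seq3: 6
  Seq2 vs Seq4: 2
  Seq3 vs Seq4: 5
The largest is 6, between Seq2 and Seq3.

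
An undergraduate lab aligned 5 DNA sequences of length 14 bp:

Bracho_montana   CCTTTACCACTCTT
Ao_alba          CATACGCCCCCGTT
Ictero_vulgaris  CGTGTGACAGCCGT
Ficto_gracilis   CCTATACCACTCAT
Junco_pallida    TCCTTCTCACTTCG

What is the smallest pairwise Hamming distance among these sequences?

2

Pairwise Hamming distances:
  Bracho_montana vs Ao_alba: 7
  Bracho_montana vs Ictero_vulgaris: 7
  Bracho_montana vs Ficto_gracilis: 2
  Bracho_montana vs Junco_pallida: 7
  Ao_alba vs Ictero_vulgaris: 8
  Ao_alba vs Ficto_gracilis: 7
  Ao_alba vs Junco_pallida: 12
  Ictero_vulgaris vs Ficto_gracilis: 7
  Ictero_vulgaris vs Junco_pallida: 11
  Ficto_gracilis vs Junco_pallida: 8
The smallest is 2, between Bracho_montana and Ficto_gracilis.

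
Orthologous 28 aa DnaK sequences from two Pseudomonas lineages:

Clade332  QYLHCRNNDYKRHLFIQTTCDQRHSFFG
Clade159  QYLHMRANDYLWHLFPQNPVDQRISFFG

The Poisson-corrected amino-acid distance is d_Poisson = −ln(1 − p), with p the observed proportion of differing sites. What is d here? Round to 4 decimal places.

Differing sites — 5:C/M; 7:N/A; 11:K/L; 12:R/W; 16:I/P; 18:T/N; 19:T/P; 20:C/V; 24:H/I.
p = 9/28 = 0.321429.
d = −ln(1 − 0.321429) = −ln(0.678571) = 0.3878.

0.3878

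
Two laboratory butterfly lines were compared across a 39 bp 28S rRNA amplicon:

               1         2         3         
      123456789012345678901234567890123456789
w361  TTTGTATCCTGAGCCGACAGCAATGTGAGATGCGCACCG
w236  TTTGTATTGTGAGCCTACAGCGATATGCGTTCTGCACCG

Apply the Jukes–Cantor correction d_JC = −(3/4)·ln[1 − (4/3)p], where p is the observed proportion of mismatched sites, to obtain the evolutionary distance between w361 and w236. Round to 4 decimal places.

0.2758

The sequences differ at positions 8 (C/T), 9 (C/G), 16 (G/T), 22 (A/G), 25 (G/A), 28 (A/C), 30 (A/T), 32 (G/C), 33 (C/T).
p = 9/39 = 0.230769.
d = −0.75 · ln(1 − (4/3)·0.230769) = −0.75 · ln(0.692308) = −0.75 · (-0.367724) = 0.2758.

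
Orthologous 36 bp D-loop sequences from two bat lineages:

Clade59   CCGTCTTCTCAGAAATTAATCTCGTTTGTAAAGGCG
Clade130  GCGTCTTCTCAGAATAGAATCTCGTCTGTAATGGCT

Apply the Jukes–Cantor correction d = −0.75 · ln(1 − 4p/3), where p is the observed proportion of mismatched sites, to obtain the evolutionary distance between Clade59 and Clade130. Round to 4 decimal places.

0.2251

Mismatches occur at site 1 (C↔G), site 15 (A↔T), site 16 (T↔A), site 17 (T↔G), site 26 (T↔C), site 32 (A↔T), site 36 (G↔T).
p = 7/36 = 0.194444.
d = −0.75 · ln(1 − (4/3)·0.194444) = −0.75 · ln(0.740741) = −0.75 · (-0.300104) = 0.2251.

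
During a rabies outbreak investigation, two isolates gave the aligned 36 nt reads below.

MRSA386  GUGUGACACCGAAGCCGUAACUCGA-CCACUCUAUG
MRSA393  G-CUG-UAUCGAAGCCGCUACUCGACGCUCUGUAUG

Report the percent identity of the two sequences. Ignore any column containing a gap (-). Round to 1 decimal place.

75.8%

Excluding the 3 gap columns leaves 33 comparable sites.
The sequences differ at positions 3 (G/C), 7 (C/U), 9 (C/U), 18 (U/C), 19 (A/U), 27 (C/G), 29 (A/U), 32 (C/G).
25 of the 33 comparable sites match, so the percent identity is 25/33 × 100 = 75.8%.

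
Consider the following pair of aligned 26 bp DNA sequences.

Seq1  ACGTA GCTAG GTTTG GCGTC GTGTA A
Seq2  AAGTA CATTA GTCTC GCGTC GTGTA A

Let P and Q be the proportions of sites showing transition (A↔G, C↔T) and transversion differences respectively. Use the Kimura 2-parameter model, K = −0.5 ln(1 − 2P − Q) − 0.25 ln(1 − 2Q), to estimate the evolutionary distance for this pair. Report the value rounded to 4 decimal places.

Mismatches occur at site 2 (C→A, transversion), site 6 (G→C, transversion), site 7 (C→A, transversion), site 9 (A→T, transversion), site 10 (G→A, transition), site 13 (T→C, transition), site 15 (G→C, transversion).
Of the 7 differences, 2 transitions and 5 transversions over 26 sites: P = 2/26 = 0.076923, Q = 5/26 = 0.192308.
d = −0.5·ln(0.653846) − 0.25·ln(0.615384) = −0.5·(-0.424883) − 0.25·(-0.485509) = 0.3338.

0.3338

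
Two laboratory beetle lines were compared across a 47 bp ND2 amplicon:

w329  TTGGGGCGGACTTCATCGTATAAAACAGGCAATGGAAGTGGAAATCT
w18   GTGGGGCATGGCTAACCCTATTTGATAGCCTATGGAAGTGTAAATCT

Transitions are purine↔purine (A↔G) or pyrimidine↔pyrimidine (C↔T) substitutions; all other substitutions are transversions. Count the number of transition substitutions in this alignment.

The sequences differ at positions 1 (T/G, transversion), 8 (G/A, transition), 9 (G/T, transversion), 10 (A/G, transition), 11 (C/G, transversion), 12 (T/C, transition), 14 (C/A, transversion), 16 (T/C, transition), 18 (G/C, transversion), 22 (A/T, transversion), 23 (A/T, transversion), 24 (A/G, transition), 26 (C/T, transition), 29 (G/C, transversion), 31 (A/T, transversion), 41 (G/T, transversion).
Of the 16 differences, 6 transitions and 10 transversions, so the answer is 6.

6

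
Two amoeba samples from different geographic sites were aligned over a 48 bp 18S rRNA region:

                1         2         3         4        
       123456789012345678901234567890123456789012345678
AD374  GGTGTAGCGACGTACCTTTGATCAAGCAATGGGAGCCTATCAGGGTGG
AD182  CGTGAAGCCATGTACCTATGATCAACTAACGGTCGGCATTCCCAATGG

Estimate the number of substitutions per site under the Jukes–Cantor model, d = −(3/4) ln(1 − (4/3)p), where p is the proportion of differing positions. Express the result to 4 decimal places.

Differing sites — 1:G/C; 5:T/A; 9:G/C; 11:C/T; 18:T/A; 26:G/C; 27:C/T; 30:T/C; 33:G/T; 34:A/C; 36:C/G; 38:T/A; 39:A/T; 42:A/C; 43:G/C; 44:G/A; 45:G/A.
p = 17/48 = 0.354167.
d = −0.75 · ln(1 − (4/3)·0.354167) = −0.75 · ln(0.527777) = −0.75 · (-0.639081) = 0.4793.

0.4793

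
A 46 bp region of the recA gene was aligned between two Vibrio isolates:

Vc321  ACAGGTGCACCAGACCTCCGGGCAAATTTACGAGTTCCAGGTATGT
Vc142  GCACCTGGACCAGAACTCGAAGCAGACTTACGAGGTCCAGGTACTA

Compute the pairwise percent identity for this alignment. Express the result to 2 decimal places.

Mismatches occur at site 1 (A↔G), site 4 (G↔C), site 5 (G↔C), site 8 (C↔G), site 15 (C↔A), site 19 (C↔G), site 20 (G↔A), site 21 (G↔A), site 25 (A↔G), site 27 (T↔C), site 35 (T↔G), site 44 (T↔C), site 45 (G↔T), site 46 (T↔A).
32 of the 46 sites match, so the percent identity is 32/46 × 100 = 69.57%.

69.57%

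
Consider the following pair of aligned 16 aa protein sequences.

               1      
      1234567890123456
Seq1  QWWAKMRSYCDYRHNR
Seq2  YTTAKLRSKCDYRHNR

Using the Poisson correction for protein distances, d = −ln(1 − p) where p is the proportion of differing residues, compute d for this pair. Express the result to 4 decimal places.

0.3747

Mismatches occur at site 1 (Q↔Y), site 2 (W↔T), site 3 (W↔T), site 6 (M↔L), site 9 (Y↔K).
p = 5/16 = 0.312500.
d = −ln(1 − 0.312500) = −ln(0.687500) = 0.3747.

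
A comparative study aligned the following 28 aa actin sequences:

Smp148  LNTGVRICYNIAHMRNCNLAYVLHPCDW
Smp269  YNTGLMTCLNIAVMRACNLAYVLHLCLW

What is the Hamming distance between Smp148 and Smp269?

9

Differing sites — 1:L/Y; 5:V/L; 6:R/M; 7:I/T; 9:Y/L; 13:H/V; 16:N/A; 25:P/L; 27:D/L.
That gives 9 mismatches out of 28 aligned sites, so the Hamming distance is 9.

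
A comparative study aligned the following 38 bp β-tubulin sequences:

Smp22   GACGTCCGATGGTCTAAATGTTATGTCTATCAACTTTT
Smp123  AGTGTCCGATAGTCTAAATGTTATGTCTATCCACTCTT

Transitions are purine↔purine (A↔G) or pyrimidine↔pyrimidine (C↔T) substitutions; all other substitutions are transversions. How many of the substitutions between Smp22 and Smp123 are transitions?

The sequences differ at positions 1 (G/A, transition), 2 (A/G, transition), 3 (C/T, transition), 11 (G/A, transition), 32 (A/C, transversion), 36 (T/C, transition).
Of the 6 differences, 5 transitions and 1 transversion, so the answer is 5.

5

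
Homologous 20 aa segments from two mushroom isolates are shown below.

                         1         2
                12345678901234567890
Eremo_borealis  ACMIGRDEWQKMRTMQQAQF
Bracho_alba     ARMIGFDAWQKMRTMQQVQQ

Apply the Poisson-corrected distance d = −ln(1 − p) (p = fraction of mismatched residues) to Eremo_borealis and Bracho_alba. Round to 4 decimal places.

0.2877

Mismatches occur at site 2 (C/R), site 6 (R/F), site 8 (E/A), site 18 (A/V), site 20 (F/Q).
p = 5/20 = 0.250000.
d = −ln(1 − 0.250000) = −ln(0.750000) = 0.2877.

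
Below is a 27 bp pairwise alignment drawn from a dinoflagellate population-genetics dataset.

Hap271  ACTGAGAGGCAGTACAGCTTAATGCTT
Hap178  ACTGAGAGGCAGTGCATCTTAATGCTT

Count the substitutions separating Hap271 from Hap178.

2

Mismatches occur at site 14 (A→G), site 17 (G→T).
That gives 2 mismatches out of 27 aligned sites, so the Hamming distance is 2.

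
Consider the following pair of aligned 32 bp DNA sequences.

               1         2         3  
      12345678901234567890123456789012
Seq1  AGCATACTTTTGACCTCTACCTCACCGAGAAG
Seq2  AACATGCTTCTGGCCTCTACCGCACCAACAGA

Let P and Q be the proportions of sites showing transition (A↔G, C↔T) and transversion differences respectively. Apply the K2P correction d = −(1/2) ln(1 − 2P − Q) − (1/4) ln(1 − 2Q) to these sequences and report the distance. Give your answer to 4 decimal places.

0.3800

Mismatches occur at site 2 (G/A, transition), site 6 (A/G, transition), site 10 (T/C, transition), site 13 (A/G, transition), site 22 (T/G, transversion), site 27 (G/A, transition), site 29 (G/C, transversion), site 31 (A/G, transition), site 32 (G/A, transition).
Of the 9 differences, 7 transitions and 2 transversions over 32 sites: P = 7/32 = 0.218750, Q = 2/32 = 0.062500.
d = −0.5·ln(0.500000) − 0.25·ln(0.875000) = −0.5·(-0.693147) − 0.25·(-0.133531) = 0.3800.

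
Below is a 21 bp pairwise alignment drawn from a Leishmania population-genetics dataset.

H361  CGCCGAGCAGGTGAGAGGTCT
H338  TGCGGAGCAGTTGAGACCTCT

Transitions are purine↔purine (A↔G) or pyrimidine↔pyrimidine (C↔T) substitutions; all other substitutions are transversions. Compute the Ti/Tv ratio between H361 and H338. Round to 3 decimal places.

0.250

Mismatches occur at site 1 (C→T, transition), site 4 (C→G, transversion), site 11 (G→T, transversion), site 17 (G→C, transversion), site 18 (G→C, transversion).
Of the 5 differences, 1 transition and 4 transversions, so Ti/Tv = 1/4 = 0.250.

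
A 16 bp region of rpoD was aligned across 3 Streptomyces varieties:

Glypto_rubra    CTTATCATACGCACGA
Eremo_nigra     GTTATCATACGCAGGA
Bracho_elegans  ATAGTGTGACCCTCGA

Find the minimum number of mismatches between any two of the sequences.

Pairwise Hamming distances:
  Glypto_rubra vs Eremo_nigra: 2
  Glypto_rubra vs Bracho_elegans: 8
  Eremo_nigra vs Bracho_elegans: 9
The smallest is 2, between Glypto_rubra and Eremo_nigra.

2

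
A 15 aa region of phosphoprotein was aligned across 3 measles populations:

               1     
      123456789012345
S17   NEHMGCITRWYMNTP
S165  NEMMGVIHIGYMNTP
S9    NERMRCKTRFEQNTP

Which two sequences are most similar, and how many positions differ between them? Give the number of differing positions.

5

Pairwise Hamming distances:
  S17 vs S165: 5
  S17 vs S9: 6
  S165 vs S9: 9
The smallest is 5, between S17 and S165.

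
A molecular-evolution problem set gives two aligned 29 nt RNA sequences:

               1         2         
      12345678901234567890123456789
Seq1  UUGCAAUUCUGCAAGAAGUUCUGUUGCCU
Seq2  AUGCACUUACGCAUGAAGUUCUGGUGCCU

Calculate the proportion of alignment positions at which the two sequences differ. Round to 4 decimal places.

Differing sites — 1:U/A; 6:A/C; 9:C/A; 10:U/C; 14:A/U; 24:U/G.
There are 6 differences over 29 sites, so p = 6/29 = 0.2069.

0.2069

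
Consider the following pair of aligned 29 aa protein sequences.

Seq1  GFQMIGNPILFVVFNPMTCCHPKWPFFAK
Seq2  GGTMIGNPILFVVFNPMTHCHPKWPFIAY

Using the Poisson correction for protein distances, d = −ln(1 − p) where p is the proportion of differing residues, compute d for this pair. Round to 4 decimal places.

0.1892

Differing sites — 2:F/G; 3:Q/T; 19:C/H; 27:F/I; 29:K/Y.
p = 5/29 = 0.172414.
d = −ln(1 − 0.172414) = −ln(0.827586) = 0.1892.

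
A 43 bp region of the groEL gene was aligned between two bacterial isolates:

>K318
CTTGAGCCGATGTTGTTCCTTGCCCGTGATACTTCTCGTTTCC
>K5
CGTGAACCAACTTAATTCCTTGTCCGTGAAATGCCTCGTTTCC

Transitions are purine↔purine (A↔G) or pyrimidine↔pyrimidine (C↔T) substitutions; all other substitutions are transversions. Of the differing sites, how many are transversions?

5

Mismatches occur at site 2 (T/G, transversion), site 6 (G/A, transition), site 9 (G/A, transition), site 11 (T/C, transition), site 12 (G/T, transversion), site 14 (T/A, transversion), site 15 (G/A, transition), site 23 (C/T, transition), site 30 (T/A, transversion), site 32 (C/T, transition), site 33 (T/G, transversion), site 34 (T/C, transition).
Of the 12 differences, 7 transitions and 5 transversions, so the answer is 5.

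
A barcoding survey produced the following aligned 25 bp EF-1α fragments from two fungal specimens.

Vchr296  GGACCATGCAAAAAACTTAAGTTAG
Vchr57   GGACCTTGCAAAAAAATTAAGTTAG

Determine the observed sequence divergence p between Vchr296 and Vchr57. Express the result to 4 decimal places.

0.0800

Differing sites — 6:A/T; 16:C/A.
There are 2 differences over 25 sites, so p = 2/25 = 0.0800.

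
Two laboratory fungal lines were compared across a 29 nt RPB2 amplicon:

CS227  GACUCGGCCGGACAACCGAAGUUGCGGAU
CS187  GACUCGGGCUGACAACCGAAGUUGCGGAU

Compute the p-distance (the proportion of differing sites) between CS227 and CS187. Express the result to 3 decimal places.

Mismatches occur at site 8 (C/G), site 10 (G/U).
There are 2 differences over 29 sites, so p = 2/29 = 0.069.

0.069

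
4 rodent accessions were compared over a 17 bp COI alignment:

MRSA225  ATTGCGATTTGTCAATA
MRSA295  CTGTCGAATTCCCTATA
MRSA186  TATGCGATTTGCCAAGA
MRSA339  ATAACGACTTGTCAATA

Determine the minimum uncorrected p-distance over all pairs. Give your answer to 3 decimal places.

0.176

Pairwise Hamming distances:
  MRSA225 vs MRSA295: 7
  MRSA225 vs MRSA186: 4
  MRSA225 vs MRSA339: 3
  MRSA295 vs MRSA186: 8
  MRSA295 vs MRSA339: 7
  MRSA186 vs MRSA339: 7
The smallest is 3 mismatches, between MRSA225 and MRSA339; p = 3/17 = 0.176.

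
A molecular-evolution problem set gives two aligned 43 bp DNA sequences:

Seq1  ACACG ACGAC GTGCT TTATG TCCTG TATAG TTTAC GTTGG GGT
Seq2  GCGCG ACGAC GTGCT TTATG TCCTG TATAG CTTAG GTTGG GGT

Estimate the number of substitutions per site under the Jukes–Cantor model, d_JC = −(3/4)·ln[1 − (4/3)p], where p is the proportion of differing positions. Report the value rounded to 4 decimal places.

Mismatches occur at site 1 (A→G), site 3 (A→G), site 31 (T→C), site 35 (C→G).
p = 4/43 = 0.093023.
d = −0.75 · ln(1 − (4/3)·0.093023) = −0.75 · ln(0.875969) = −0.75 · (-0.132425) = 0.0993.

0.0993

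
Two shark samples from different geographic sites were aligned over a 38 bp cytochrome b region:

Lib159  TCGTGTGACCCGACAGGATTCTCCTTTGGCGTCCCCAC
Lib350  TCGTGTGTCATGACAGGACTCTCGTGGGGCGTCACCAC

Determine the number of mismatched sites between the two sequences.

Differing sites — 8:A/T; 10:C/A; 11:C/T; 19:T/C; 24:C/G; 26:T/G; 27:T/G; 34:C/A.
That gives 8 mismatches out of 38 aligned sites, so the Hamming distance is 8.

8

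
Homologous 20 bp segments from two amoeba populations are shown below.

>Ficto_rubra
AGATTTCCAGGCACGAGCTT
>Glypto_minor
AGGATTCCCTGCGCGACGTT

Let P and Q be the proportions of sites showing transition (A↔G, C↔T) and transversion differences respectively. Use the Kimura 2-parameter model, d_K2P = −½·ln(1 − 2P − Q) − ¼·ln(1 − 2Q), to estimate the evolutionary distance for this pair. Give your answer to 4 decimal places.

The sequences differ at positions 3 (A/G, transition), 4 (T/A, transversion), 9 (A/C, transversion), 10 (G/T, transversion), 13 (A/G, transition), 17 (G/C, transversion), 18 (C/G, transversion).
Of the 7 differences, 2 transitions and 5 transversions over 20 sites: P = 2/20 = 0.100000, Q = 5/20 = 0.250000.
d = −0.5·ln(0.550000) − 0.25·ln(0.500000) = −0.5·(-0.597837) − 0.25·(-0.693147) = 0.4722.

0.4722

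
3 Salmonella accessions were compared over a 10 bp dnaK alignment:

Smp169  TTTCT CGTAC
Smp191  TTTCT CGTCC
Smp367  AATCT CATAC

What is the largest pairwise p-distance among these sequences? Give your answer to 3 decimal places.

0.400

Pairwise Hamming distances:
  Smp169 vs Smp191: 1
  Smp169 vs Smp367: 3
  Smp191 vs Smp367: 4
The largest is 4 mismatches, between Smp191 and Smp367; p = 4/10 = 0.400.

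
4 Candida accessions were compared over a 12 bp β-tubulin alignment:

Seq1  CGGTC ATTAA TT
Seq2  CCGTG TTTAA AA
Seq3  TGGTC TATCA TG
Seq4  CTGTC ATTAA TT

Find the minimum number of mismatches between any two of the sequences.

Pairwise Hamming distances:
  Seq1 vs Seq2: 5
  Seq1 vs Seq3: 5
  Seq1 vs Seq4: 1
  Seq2 vs Seq3: 7
  Seq2 vs Seq4: 5
  Seq3 vs Seq4: 6
The smallest is 1, between Seq1 and Seq4.

1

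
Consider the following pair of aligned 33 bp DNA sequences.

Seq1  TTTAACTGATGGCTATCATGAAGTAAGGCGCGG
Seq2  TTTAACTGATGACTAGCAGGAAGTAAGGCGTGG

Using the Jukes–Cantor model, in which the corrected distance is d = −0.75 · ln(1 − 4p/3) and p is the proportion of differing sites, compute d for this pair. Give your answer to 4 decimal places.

The sequences differ at positions 12 (G/A), 16 (T/G), 19 (T/G), 31 (C/T).
p = 4/33 = 0.121212.
d = −0.75 · ln(1 − (4/3)·0.121212) = −0.75 · ln(0.838384) = −0.75 · (-0.176279) = 0.1322.

0.1322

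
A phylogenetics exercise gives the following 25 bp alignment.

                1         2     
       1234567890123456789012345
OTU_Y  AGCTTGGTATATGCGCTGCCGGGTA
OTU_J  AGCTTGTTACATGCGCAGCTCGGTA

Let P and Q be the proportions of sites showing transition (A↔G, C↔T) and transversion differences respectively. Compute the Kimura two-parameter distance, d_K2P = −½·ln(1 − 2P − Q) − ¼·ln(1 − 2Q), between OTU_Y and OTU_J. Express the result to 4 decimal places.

0.2329

Mismatches occur at site 7 (G→T, transversion), site 10 (T→C, transition), site 17 (T→A, transversion), site 20 (C→T, transition), site 21 (G→C, transversion).
Of the 5 differences, 2 transitions and 3 transversions over 25 sites: P = 2/25 = 0.080000, Q = 3/25 = 0.120000.
d = −0.5·ln(0.720000) − 0.25·ln(0.760000) = −0.5·(-0.328504) − 0.25·(-0.274437) = 0.2329.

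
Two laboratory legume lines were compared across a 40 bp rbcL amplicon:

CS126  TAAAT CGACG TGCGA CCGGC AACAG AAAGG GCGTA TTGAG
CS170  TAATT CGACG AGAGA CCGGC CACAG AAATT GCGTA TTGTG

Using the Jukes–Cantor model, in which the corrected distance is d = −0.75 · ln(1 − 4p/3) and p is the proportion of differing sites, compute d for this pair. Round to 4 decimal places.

0.1993

The sequences differ at positions 4 (A/T), 11 (T/A), 13 (C/A), 21 (A/C), 29 (G/T), 30 (G/T), 39 (A/T).
p = 7/40 = 0.175000.
d = −0.75 · ln(1 − (4/3)·0.175000) = −0.75 · ln(0.766667) = −0.75 · (-0.265703) = 0.1993.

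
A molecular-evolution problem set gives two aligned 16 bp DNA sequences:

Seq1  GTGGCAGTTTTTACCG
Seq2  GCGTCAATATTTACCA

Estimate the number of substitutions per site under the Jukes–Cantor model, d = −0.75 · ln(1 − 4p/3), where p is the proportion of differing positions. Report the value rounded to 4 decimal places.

0.4042

Differing sites — 2:T/C; 4:G/T; 7:G/A; 9:T/A; 16:G/A.
p = 5/16 = 0.312500.
d = −0.75 · ln(1 − (4/3)·0.312500) = −0.75 · ln(0.583333) = −0.75 · (-0.538997) = 0.4042.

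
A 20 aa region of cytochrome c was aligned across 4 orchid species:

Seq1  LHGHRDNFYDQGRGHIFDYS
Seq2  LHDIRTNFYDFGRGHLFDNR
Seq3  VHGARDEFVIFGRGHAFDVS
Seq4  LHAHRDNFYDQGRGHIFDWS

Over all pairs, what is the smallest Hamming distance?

Pairwise Hamming distances:
  Seq1 vs Seq2: 7
  Seq1 vs Seq3: 8
  Seq1 vs Seq4: 2
  Seq2 vs Seq3: 10
  Seq2 vs Seq4: 7
  Seq3 vs Seq4: 9
The smallest is 2, between Seq1 and Seq4.

2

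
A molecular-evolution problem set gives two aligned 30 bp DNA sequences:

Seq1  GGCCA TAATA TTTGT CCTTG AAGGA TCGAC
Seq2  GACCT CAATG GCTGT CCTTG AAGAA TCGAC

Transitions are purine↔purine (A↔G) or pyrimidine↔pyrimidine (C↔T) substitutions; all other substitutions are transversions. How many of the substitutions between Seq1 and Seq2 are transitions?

5

Mismatches occur at site 2 (G↔A, transition), site 5 (A↔T, transversion), site 6 (T↔C, transition), site 10 (A↔G, transition), site 11 (T↔G, transversion), site 12 (T↔C, transition), site 24 (G↔A, transition).
Of the 7 differences, 5 transitions and 2 transversions, so the answer is 5.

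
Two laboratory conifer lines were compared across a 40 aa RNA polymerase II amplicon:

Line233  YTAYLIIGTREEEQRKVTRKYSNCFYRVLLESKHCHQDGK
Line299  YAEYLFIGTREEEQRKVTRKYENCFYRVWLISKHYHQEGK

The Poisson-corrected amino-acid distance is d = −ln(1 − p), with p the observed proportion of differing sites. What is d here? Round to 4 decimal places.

0.2231

Mismatches occur at site 2 (T→A), site 3 (A→E), site 6 (I→F), site 22 (S→E), site 29 (L→W), site 31 (E→I), site 35 (C→Y), site 38 (D→E).
p = 8/40 = 0.200000.
d = −ln(1 − 0.200000) = −ln(0.800000) = 0.2231.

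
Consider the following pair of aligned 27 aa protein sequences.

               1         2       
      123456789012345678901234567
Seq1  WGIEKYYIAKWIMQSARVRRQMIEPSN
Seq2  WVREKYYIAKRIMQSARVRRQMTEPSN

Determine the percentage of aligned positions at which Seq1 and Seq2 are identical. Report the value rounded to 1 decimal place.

Differing sites — 2:G/V; 3:I/R; 11:W/R; 23:I/T.
23 of the 27 sites match, so the percent identity is 23/27 × 100 = 85.2%.

85.2%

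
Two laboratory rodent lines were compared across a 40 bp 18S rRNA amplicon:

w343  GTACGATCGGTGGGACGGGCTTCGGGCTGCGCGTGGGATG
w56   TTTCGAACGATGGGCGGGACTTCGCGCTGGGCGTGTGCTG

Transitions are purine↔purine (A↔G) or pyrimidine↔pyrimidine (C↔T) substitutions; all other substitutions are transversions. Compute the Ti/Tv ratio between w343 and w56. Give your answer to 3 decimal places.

Differing sites — 1:G/T (Tv); 3:A/T (Tv); 7:T/A (Tv); 10:G/A (Ti); 15:A/C (Tv); 16:C/G (Tv); 19:G/A (Ti); 25:G/C (Tv); 30:C/G (Tv); 36:G/T (Tv); 38:A/C (Tv).
Of the 11 differences, 2 transitions and 9 transversions, so Ti/Tv = 2/9 = 0.222.

0.222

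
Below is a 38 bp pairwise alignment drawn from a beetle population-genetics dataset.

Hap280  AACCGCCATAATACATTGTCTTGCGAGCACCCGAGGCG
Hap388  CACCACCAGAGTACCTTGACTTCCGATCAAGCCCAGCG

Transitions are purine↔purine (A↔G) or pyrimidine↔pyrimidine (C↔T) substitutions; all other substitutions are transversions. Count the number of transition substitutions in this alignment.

Mismatches occur at site 1 (A/C, transversion), site 5 (G/A, transition), site 9 (T/G, transversion), site 11 (A/G, transition), site 15 (A/C, transversion), site 19 (T/A, transversion), site 23 (G/C, transversion), site 27 (G/T, transversion), site 30 (C/A, transversion), site 31 (C/G, transversion), site 33 (G/C, transversion), site 34 (A/C, transversion), site 35 (G/A, transition).
Of the 13 differences, 3 transitions and 10 transversions, so the answer is 3.

3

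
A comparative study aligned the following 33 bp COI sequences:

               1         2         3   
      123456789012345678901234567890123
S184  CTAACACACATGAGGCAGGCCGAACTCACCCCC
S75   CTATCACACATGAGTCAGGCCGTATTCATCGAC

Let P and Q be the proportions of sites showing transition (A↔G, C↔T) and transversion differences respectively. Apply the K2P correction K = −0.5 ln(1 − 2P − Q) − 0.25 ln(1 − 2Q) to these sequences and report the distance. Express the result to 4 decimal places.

Mismatches occur at site 4 (A→T, transversion), site 15 (G→T, transversion), site 23 (A→T, transversion), site 25 (C→T, transition), site 29 (C→T, transition), site 31 (C→G, transversion), site 32 (C→A, transversion).
Of the 7 differences, 2 transitions and 5 transversions over 33 sites: P = 2/33 = 0.060606, Q = 5/33 = 0.151515.
d = −0.5·ln(0.727273) − 0.25·ln(0.696970) = −0.5·(-0.318453) − 0.25·(-0.361013) = 0.2495.

0.2495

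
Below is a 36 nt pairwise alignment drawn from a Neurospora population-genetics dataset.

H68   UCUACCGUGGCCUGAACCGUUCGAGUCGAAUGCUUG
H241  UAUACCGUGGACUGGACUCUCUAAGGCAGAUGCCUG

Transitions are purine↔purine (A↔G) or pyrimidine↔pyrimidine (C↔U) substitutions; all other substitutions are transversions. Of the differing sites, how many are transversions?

4

The sequences differ at positions 2 (C/A, transversion), 11 (C/A, transversion), 15 (A/G, transition), 18 (C/U, transition), 19 (G/C, transversion), 21 (U/C, transition), 22 (C/U, transition), 23 (G/A, transition), 26 (U/G, transversion), 28 (G/A, transition), 29 (A/G, transition), 34 (U/C, transition).
Of the 12 differences, 8 transitions and 4 transversions, so the answer is 4.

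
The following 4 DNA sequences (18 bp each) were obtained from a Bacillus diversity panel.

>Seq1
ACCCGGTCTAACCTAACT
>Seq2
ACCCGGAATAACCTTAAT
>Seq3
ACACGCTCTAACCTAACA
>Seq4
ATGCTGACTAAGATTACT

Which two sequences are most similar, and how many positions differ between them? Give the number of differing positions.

Pairwise Hamming distances:
  Seq1 vs Seq2: 4
  Seq1 vs Seq3: 3
  Seq1 vs Seq4: 7
  Seq2 vs Seq3: 7
  Seq2 vs Seq4: 7
  Seq3 vs Seq4: 9
The smallest is 3, between Seq1 and Seq3.

3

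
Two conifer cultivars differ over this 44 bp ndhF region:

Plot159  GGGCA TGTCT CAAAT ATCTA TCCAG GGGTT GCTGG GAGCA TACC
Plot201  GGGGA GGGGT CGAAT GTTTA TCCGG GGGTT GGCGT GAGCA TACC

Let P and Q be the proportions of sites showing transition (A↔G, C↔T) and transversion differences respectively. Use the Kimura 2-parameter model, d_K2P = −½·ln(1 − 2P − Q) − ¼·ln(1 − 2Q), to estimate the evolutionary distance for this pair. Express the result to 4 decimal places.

The sequences differ at positions 4 (C/G, transversion), 6 (T/G, transversion), 8 (T/G, transversion), 9 (C/G, transversion), 12 (A/G, transition), 16 (A/G, transition), 18 (C/T, transition), 24 (A/G, transition), 32 (C/G, transversion), 33 (T/C, transition), 35 (G/T, transversion).
Of the 11 differences, 5 transitions and 6 transversions over 44 sites: P = 5/44 = 0.113636, Q = 6/44 = 0.136364.
d = −0.5·ln(0.636364) − 0.25·ln(0.727272) = −0.5·(-0.451985) − 0.25·(-0.318455) = 0.3056.

0.3056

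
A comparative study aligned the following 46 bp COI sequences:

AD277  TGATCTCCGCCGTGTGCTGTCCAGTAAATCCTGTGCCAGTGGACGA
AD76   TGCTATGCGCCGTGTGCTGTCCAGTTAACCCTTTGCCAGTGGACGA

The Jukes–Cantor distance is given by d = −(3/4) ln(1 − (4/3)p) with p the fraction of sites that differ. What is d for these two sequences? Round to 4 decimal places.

0.1433

The sequences differ at positions 3 (A/C), 5 (C/A), 7 (C/G), 26 (A/T), 29 (T/C), 33 (G/T).
p = 6/46 = 0.130435.
d = −0.75 · ln(1 − (4/3)·0.130435) = −0.75 · ln(0.826087) = −0.75 · (-0.191055) = 0.1433.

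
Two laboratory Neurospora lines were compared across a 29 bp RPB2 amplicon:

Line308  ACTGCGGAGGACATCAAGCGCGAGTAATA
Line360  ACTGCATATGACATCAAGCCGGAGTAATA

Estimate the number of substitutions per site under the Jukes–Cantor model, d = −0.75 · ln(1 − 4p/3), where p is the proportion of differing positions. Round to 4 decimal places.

The sequences differ at positions 6 (G/A), 7 (G/T), 9 (G/T), 20 (G/C), 21 (C/G).
p = 5/29 = 0.172414.
d = −0.75 · ln(1 − (4/3)·0.172414) = −0.75 · ln(0.770115) = −0.75 · (-0.261215) = 0.1959.

0.1959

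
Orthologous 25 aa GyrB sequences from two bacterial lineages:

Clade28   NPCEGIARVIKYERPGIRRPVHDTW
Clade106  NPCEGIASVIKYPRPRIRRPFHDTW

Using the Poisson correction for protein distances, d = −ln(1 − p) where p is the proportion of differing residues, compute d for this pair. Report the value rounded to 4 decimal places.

0.1744

The sequences differ at positions 8 (R/S), 13 (E/P), 16 (G/R), 21 (V/F).
p = 4/25 = 0.160000.
d = −ln(1 − 0.160000) = −ln(0.840000) = 0.1744.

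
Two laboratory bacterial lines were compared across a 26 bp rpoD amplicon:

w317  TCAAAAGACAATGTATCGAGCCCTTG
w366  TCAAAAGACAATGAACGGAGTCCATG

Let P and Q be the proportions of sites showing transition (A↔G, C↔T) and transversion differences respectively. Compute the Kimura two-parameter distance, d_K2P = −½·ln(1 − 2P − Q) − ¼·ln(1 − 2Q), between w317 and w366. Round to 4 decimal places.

Differing sites — 14:T/A (Tv); 16:T/C (Ti); 17:C/G (Tv); 21:C/T (Ti); 24:T/A (Tv).
Of the 5 differences, 2 transitions and 3 transversions over 26 sites: P = 2/26 = 0.076923, Q = 3/26 = 0.115385.
d = −0.5·ln(0.730769) − 0.25·ln(0.769230) = −0.5·(-0.313658) − 0.25·(-0.262365) = 0.2224.

0.2224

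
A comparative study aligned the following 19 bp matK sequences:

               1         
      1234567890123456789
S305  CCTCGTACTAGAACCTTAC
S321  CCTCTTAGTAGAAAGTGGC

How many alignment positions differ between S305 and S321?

6

Differing sites — 5:G/T; 8:C/G; 14:C/A; 15:C/G; 17:T/G; 18:A/G.
That gives 6 mismatches out of 19 aligned sites, so the Hamming distance is 6.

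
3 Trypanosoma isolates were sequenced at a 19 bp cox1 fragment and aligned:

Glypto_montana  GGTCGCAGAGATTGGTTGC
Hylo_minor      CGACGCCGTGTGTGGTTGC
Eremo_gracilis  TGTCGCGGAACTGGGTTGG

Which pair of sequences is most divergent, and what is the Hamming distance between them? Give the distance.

9

Pairwise Hamming distances:
  Glypto_montana vs Hylo_minor: 6
  Glypto_montana vs Eremo_gracilis: 6
  Hylo_minor vs Eremo_gracilis: 9
The largest is 9, between Hylo_minor and Eremo_gracilis.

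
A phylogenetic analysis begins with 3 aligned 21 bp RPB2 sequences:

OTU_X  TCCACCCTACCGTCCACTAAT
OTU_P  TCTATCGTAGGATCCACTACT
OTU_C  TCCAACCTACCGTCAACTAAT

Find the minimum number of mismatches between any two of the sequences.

2

Pairwise Hamming distances:
  OTU_X vs OTU_P: 7
  OTU_X vs OTU_C: 2
  OTU_P vs OTU_C: 8
The smallest is 2, between OTU_X and OTU_C.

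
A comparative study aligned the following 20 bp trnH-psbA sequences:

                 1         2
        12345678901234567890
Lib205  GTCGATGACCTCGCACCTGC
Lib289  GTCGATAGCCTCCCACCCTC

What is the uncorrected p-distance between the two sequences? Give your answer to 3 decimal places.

0.250

Mismatches occur at site 7 (G→A), site 8 (A→G), site 13 (G→C), site 18 (T→C), site 19 (G→T).
There are 5 differences over 20 sites, so p = 5/20 = 0.250.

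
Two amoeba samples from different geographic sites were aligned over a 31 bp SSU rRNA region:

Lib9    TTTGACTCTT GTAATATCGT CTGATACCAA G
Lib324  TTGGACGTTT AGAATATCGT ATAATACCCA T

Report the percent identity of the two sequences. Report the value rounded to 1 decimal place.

The sequences differ at positions 3 (T/G), 7 (T/G), 8 (C/T), 11 (G/A), 12 (T/G), 21 (C/A), 23 (G/A), 29 (A/C), 31 (G/T).
22 of the 31 sites match, so the percent identity is 22/31 × 100 = 71.0%.

71.0%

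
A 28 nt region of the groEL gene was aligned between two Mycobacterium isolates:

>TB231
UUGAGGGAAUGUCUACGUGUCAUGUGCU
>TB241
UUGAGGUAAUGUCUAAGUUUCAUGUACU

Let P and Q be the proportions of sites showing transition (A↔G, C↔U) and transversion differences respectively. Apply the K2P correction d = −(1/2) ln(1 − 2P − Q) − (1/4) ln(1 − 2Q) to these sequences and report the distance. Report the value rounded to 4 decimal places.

0.1586

Mismatches occur at site 7 (G→U, transversion), site 16 (C→A, transversion), site 19 (G→U, transversion), site 26 (G→A, transition).
Of the 4 differences, 1 transition and 3 transversions over 28 sites: P = 1/28 = 0.035714, Q = 3/28 = 0.107143.
d = −0.5·ln(0.821429) − 0.25·ln(0.785714) = −0.5·(-0.196710) − 0.25·(-0.241162) = 0.1586.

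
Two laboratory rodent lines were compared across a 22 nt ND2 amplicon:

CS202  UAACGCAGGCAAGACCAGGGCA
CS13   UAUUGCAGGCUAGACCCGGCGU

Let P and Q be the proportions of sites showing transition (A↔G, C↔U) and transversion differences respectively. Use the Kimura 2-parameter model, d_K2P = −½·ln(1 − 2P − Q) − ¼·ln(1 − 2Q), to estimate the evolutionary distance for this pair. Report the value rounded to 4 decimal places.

0.4231

Differing sites — 3:A/U (Tv); 4:C/U (Ti); 11:A/U (Tv); 17:A/C (Tv); 20:G/C (Tv); 21:C/G (Tv); 22:A/U (Tv).
Of the 7 differences, 1 transition and 6 transversions over 22 sites: P = 1/22 = 0.045455, Q = 6/22 = 0.272727.
d = −0.5·ln(0.636363) − 0.25·ln(0.454546) = −0.5·(-0.451986) − 0.25·(-0.788456) = 0.4231.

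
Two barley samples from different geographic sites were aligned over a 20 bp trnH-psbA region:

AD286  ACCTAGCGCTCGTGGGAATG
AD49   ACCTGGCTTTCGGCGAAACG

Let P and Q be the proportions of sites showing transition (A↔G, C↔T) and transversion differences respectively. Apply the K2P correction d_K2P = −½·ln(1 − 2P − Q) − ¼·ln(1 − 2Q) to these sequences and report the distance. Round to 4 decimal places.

0.4884

Mismatches occur at site 5 (A→G, transition), site 8 (G→T, transversion), site 9 (C→T, transition), site 13 (T→G, transversion), site 14 (G→C, transversion), site 16 (G→A, transition), site 19 (T→C, transition).
Of the 7 differences, 4 transitions and 3 transversions over 20 sites: P = 4/20 = 0.200000, Q = 3/20 = 0.150000.
d = −0.5·ln(0.450000) − 0.25·ln(0.700000) = −0.5·(-0.798508) − 0.25·(-0.356675) = 0.4884.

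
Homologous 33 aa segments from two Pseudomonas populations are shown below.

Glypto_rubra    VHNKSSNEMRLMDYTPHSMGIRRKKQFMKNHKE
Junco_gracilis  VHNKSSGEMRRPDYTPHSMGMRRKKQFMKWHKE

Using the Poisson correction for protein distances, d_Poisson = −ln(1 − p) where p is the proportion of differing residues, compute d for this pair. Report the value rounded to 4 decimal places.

0.1643

The sequences differ at positions 7 (N/G), 11 (L/R), 12 (M/P), 21 (I/M), 30 (N/W).
p = 5/33 = 0.151515.
d = −ln(1 − 0.151515) = −ln(0.848485) = 0.1643.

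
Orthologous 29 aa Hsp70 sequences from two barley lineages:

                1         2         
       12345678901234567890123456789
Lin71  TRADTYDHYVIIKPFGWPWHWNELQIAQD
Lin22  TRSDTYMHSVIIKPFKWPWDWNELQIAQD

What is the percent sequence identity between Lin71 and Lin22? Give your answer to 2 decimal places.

Differing sites — 3:A/S; 7:D/M; 9:Y/S; 16:G/K; 20:H/D.
24 of the 29 sites match, so the percent identity is 24/29 × 100 = 82.76%.

82.76%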